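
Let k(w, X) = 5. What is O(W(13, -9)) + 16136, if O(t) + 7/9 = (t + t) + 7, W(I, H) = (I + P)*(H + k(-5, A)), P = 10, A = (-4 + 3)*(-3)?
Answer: 143624/9 ≈ 15958.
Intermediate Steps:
A = 3 (A = -1*(-3) = 3)
W(I, H) = (5 + H)*(10 + I) (W(I, H) = (I + 10)*(H + 5) = (10 + I)*(5 + H) = (5 + H)*(10 + I))
O(t) = 56/9 + 2*t (O(t) = -7/9 + ((t + t) + 7) = -7/9 + (2*t + 7) = -7/9 + (7 + 2*t) = 56/9 + 2*t)
O(W(13, -9)) + 16136 = (56/9 + 2*(50 + 5*13 + 10*(-9) - 9*13)) + 16136 = (56/9 + 2*(50 + 65 - 90 - 117)) + 16136 = (56/9 + 2*(-92)) + 16136 = (56/9 - 184) + 16136 = -1600/9 + 16136 = 143624/9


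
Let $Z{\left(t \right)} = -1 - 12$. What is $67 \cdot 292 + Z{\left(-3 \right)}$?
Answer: $19551$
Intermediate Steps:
$Z{\left(t \right)} = -13$ ($Z{\left(t \right)} = -1 - 12 = -13$)
$67 \cdot 292 + Z{\left(-3 \right)} = 67 \cdot 292 - 13 = 19564 - 13 = 19551$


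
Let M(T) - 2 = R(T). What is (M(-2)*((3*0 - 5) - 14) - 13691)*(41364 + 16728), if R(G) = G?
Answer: -795337572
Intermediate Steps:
M(T) = 2 + T
(M(-2)*((3*0 - 5) - 14) - 13691)*(41364 + 16728) = ((2 - 2)*((3*0 - 5) - 14) - 13691)*(41364 + 16728) = (0*((0 - 5) - 14) - 13691)*58092 = (0*(-5 - 14) - 13691)*58092 = (0*(-19) - 13691)*58092 = (0 - 13691)*58092 = -13691*58092 = -795337572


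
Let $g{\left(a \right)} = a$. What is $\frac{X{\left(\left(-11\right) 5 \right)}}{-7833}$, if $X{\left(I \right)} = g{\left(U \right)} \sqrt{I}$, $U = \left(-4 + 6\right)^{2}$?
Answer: $- \frac{4 i \sqrt{55}}{7833} \approx - 0.0037872 i$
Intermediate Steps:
$U = 4$ ($U = 2^{2} = 4$)
$X{\left(I \right)} = 4 \sqrt{I}$
$\frac{X{\left(\left(-11\right) 5 \right)}}{-7833} = \frac{4 \sqrt{\left(-11\right) 5}}{-7833} = 4 \sqrt{-55} \left(- \frac{1}{7833}\right) = 4 i \sqrt{55} \left(- \frac{1}{7833}\right) = - \frac{4 i \sqrt{55}}{7833}$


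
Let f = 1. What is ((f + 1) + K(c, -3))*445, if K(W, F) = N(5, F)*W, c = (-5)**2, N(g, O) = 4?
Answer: 45390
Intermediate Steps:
c = 25
K(W, F) = 4*W
((f + 1) + K(c, -3))*445 = ((1 + 1) + 4*25)*445 = (2 + 100)*445 = 102*445 = 45390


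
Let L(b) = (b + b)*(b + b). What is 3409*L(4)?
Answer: 218176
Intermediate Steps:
L(b) = 4*b² (L(b) = (2*b)*(2*b) = 4*b²)
3409*L(4) = 3409*(4*4²) = 3409*(4*16) = 3409*64 = 218176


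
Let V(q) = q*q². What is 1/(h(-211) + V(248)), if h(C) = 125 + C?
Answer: 1/15252906 ≈ 6.5561e-8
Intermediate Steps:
V(q) = q³
1/(h(-211) + V(248)) = 1/((125 - 211) + 248³) = 1/(-86 + 15252992) = 1/15252906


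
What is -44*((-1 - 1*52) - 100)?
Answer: 6732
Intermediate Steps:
-44*((-1 - 1*52) - 100) = -44*((-1 - 52) - 100) = -44*(-53 - 100) = -44*(-153) = 6732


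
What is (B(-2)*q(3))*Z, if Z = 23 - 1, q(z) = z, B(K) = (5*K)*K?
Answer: 1320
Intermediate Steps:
B(K) = 5*K**2
Z = 22
(B(-2)*q(3))*Z = ((5*(-2)**2)*3)*22 = ((5*4)*3)*22 = (20*3)*22 = 60*22 = 1320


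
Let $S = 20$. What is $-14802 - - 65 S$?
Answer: $-13502$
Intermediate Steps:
$-14802 - - 65 S = -14802 - \left(-65\right) 20 = -14802 - -1300 = -14802 + 1300 = -13502$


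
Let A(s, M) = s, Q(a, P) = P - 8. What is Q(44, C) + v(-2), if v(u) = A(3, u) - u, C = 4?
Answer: 1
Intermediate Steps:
Q(a, P) = -8 + P
v(u) = 3 - u
Q(44, C) + v(-2) = (-8 + 4) + (3 - 1*(-2)) = -4 + (3 + 2) = -4 + 5 = 1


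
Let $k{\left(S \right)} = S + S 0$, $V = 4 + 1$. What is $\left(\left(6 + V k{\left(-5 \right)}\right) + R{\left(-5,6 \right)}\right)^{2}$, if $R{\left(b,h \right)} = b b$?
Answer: $36$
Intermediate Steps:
$R{\left(b,h \right)} = b^{2}$
$V = 5$
$k{\left(S \right)} = S$ ($k{\left(S \right)} = S + 0 = S$)
$\left(\left(6 + V k{\left(-5 \right)}\right) + R{\left(-5,6 \right)}\right)^{2} = \left(\left(6 + 5 \left(-5\right)\right) + \left(-5\right)^{2}\right)^{2} = \left(\left(6 - 25\right) + 25\right)^{2} = \left(-19 + 25\right)^{2} = 6^{2} = 36$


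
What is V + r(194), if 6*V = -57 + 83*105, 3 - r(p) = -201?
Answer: 1647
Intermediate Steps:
r(p) = 204 (r(p) = 3 - 1*(-201) = 3 + 201 = 204)
V = 1443 (V = (-57 + 83*105)/6 = (-57 + 8715)/6 = (⅙)*8658 = 1443)
V + r(194) = 1443 + 204 = 1647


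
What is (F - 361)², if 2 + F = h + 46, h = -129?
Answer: 198916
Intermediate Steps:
F = -85 (F = -2 + (-129 + 46) = -2 - 83 = -85)
(F - 361)² = (-85 - 361)² = (-446)² = 198916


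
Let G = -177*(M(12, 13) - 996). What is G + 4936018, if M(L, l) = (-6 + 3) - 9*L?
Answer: 5131957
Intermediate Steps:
M(L, l) = -3 - 9*L
G = 195939 (G = -177*((-3 - 9*12) - 996) = -177*((-3 - 108) - 996) = -177*(-111 - 996) = -177*(-1107) = 195939)
G + 4936018 = 195939 + 4936018 = 5131957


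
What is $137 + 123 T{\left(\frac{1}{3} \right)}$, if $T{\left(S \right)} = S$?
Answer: $178$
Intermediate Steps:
$137 + 123 T{\left(\frac{1}{3} \right)} = 137 + \frac{123}{3} = 137 + 123 \cdot \frac{1}{3} = 137 + 41 = 178$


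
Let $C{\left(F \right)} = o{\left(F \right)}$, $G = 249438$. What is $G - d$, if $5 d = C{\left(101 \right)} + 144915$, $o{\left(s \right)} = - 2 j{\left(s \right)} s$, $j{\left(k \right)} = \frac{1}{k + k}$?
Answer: $\frac{1102276}{5} \approx 2.2046 \cdot 10^{5}$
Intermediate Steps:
$j{\left(k \right)} = \frac{1}{2 k}$
$o{\left(s \right)} = -1$ ($o{\left(s \right)} = - 2 \frac{1}{2 s} s = - \frac{1}{s} s = -1$)
$C{\left(F \right)} = -1$
$d = \frac{144914}{5}$ ($d = \frac{-1 + 144915}{5} = \frac{1}{5} \cdot 144914 = \frac{144914}{5} \approx 28983.0$)
$G - d = 249438 - \frac{144914}{5} = \frac{1102276}{5}$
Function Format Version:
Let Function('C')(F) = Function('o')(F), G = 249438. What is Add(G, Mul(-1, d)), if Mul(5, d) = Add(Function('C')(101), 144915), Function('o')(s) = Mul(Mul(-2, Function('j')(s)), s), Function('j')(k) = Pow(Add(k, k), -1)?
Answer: Rational(1102276, 5) ≈ 2.2046e+5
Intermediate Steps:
Function('j')(k) = Mul(Rational(1, 2), Pow(k, -1)) (Function('j')(k) = Pow(Mul(2, k), -1) = Mul(Rational(1, 2), Pow(k, -1)))
Function('o')(s) = -1 (Function('o')(s) = Mul(Mul(-2, Mul(Rational(1, 2), Pow(s, -1))), s) = Mul(Mul(-1, Pow(s, -1)), s) = -1)
Function('C')(F) = -1
d = Rational(144914, 5) (d = Mul(Rational(1, 5), Add(-1, 144915)) = Mul(Rational(1, 5), 144914) = Rational(144914, 5) ≈ 28983.)
Add(G, Mul(-1, d)) = Add(249438, Mul(-1, Rational(144914, 5))) = Add(249438, Rational(-144914, 5)) = Rational(1102276, 5)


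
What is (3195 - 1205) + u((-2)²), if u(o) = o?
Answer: 1994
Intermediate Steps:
(3195 - 1205) + u((-2)²) = (3195 - 1205) + (-2)² = 1990 + 4 = 1994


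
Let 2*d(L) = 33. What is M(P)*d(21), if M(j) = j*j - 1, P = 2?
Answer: 99/2 ≈ 49.500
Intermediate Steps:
M(j) = -1 + j**2 (M(j) = j**2 - 1 = -1 + j**2)
d(L) = 33/2 (d(L) = (1/2)*33 = 33/2)
M(P)*d(21) = (-1 + 2**2)*(33/2) = (-1 + 4)*(33/2) = 3*(33/2) = 99/2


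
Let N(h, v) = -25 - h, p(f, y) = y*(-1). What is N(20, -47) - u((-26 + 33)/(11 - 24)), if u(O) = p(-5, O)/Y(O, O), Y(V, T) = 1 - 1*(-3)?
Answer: -2347/52 ≈ -45.135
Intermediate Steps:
p(f, y) = -y
Y(V, T) = 4 (Y(V, T) = 1 + 3 = 4)
u(O) = -O/4
N(20, -47) - u((-26 + 33)/(11 - 24)) = (-25 - 1*20) - (-1)*(-26 + 33)/(11 - 24)/4 = (-25 - 20) - (-1)*7/(-13)/4 = -45 - (-1)*7*(-1/13)/4 = -45 - (-1)*(-7)/(4*13) = -45 - 1*7/52 = -45 - 7/52 = -2347/52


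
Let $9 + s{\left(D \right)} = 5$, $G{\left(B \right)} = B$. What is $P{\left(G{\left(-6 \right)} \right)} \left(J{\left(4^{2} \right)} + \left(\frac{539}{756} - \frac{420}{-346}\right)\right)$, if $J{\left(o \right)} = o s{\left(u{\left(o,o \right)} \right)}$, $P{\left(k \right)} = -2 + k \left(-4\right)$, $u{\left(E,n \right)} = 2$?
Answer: $- \frac{12757525}{9342} \approx -1365.6$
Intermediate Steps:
$P{\left(k \right)} = -2 - 4 k$
$s{\left(D \right)} = -4$ ($s{\left(D \right)} = -9 + 5 = -4$)
$J{\left(o \right)} = - 4 o$ ($J{\left(o \right)} = o \left(-4\right) = - 4 o$)
$P{\left(G{\left(-6 \right)} \right)} \left(J{\left(4^{2} \right)} + \left(\frac{539}{756} - \frac{420}{-346}\right)\right) = \left(-2 - -24\right) \left(- 4 \cdot 4^{2} + \left(\frac{539}{756} - \frac{420}{-346}\right)\right) = \left(-2 + 24\right) \left(\left(-4\right) 16 + \left(539 \cdot \frac{1}{756} - - \frac{210}{173}\right)\right) = 22 \left(-64 + \left(\frac{77}{108} + \frac{210}{173}\right)\right) = 22 \left(-64 + \frac{36001}{18684}\right) = 22 \left(- \frac{1159775}{18684}\right) = - \frac{12757525}{9342}$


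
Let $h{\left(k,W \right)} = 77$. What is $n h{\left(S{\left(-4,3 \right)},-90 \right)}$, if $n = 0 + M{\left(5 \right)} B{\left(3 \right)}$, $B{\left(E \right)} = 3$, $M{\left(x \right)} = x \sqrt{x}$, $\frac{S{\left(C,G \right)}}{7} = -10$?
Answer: $1155 \sqrt{5} \approx 2582.7$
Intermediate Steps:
$S{\left(C,G \right)} = -70$ ($S{\left(C,G \right)} = 7 \left(-10\right) = -70$)
$M{\left(x \right)} = x^{\frac{3}{2}}$
$n = 15 \sqrt{5}$ ($n = 0 + 5^{\frac{3}{2}} \cdot 3 = 0 + 5 \sqrt{5} \cdot 3 = 0 + 15 \sqrt{5} = 15 \sqrt{5} \approx 33.541$)
$n h{\left(S{\left(-4,3 \right)},-90 \right)} = 15 \sqrt{5} \cdot 77 = 1155 \sqrt{5}$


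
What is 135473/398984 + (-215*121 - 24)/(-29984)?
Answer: 1806395851/1495392032 ≈ 1.2080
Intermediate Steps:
135473/398984 + (-215*121 - 24)/(-29984) = 135473*(1/398984) + (-26015 - 24)*(-1/29984) = 135473/398984 - 26039*(-1/29984) = 135473/398984 + 26039/29984 = 1806395851/1495392032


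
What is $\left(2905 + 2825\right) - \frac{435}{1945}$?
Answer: $\frac{2228883}{389} \approx 5729.8$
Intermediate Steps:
$\left(2905 + 2825\right) - \frac{435}{1945} = 5730 - \frac{87}{389} = \frac{2228883}{389}$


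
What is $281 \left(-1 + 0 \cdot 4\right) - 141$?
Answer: $-422$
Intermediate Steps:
$281 \left(-1 + 0 \cdot 4\right) - 141 = 281 \left(-1 + 0\right) - 141 = 281 \left(-1\right) - 141 = -281 - 141 = -422$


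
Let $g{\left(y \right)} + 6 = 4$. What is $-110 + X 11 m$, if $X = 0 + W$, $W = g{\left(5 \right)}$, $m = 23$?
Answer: $-616$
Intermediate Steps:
$g{\left(y \right)} = -2$ ($g{\left(y \right)} = -6 + 4 = -2$)
$W = -2$
$X = -2$ ($X = 0 - 2 = -2$)
$-110 + X 11 m = -110 + \left(-2\right) 11 \cdot 23 = -110 - 506 = -616$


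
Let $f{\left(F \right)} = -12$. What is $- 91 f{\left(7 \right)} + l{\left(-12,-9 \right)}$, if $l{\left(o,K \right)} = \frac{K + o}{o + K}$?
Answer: $1093$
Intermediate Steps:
$l{\left(o,K \right)} = 1$ ($l{\left(o,K \right)} = \frac{K + o}{K + o} = 1$)
$- 91 f{\left(7 \right)} + l{\left(-12,-9 \right)} = \left(-91\right) \left(-12\right) + 1 = 1092 + 1 = 1093$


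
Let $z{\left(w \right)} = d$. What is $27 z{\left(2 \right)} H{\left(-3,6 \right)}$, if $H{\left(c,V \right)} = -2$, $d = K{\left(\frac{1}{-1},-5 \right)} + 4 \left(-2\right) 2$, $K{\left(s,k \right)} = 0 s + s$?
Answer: $918$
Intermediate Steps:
$K{\left(s,k \right)} = s$ ($K{\left(s,k \right)} = 0 + s = s$)
$d = -17$ ($d = \frac{1}{-1} + 4 \left(-2\right) 2 = -1 - 16 = -17$)
$z{\left(w \right)} = -17$
$27 z{\left(2 \right)} H{\left(-3,6 \right)} = 27 \left(-17\right) \left(-2\right) = \left(-459\right) \left(-2\right) = 918$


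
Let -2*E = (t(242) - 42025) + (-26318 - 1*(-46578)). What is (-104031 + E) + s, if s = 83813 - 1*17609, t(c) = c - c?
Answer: -53889/2 ≈ -26945.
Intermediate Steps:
t(c) = 0
E = 21765/2 (E = -((0 - 42025) + (-26318 - 1*(-46578)))/2 = -(-42025 + (-26318 + 46578))/2 = -(-42025 + 20260)/2 = -½*(-21765) = 21765/2 ≈ 10883.)
s = 66204 (s = 83813 - 17609 = 66204)
(-104031 + E) + s = (-104031 + 21765/2) + 66204 = -186297/2 + 66204 = -53889/2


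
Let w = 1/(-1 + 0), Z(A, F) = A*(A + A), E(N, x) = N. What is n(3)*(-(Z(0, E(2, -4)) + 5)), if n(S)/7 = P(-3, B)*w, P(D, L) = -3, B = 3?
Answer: -105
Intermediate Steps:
Z(A, F) = 2*A**2 (Z(A, F) = A*(2*A) = 2*A**2)
w = -1 (w = 1/(-1) = -1)
n(S) = 21 (n(S) = 7*(-3*(-1)) = 7*3 = 21)
n(3)*(-(Z(0, E(2, -4)) + 5)) = 21*(-(2*0**2 + 5)) = 21*(-(2*0 + 5)) = 21*(-(0 + 5)) = 21*(-1*5) = 21*(-5) = -105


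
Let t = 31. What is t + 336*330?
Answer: 110911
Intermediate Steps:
t + 336*330 = 31 + 336*330 = 31 + 110880 = 110911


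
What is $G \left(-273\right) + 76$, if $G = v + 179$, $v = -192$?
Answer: $3625$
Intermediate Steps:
$G = -13$ ($G = -192 + 179 = -13$)
$G \left(-273\right) + 76 = \left(-13\right) \left(-273\right) + 76 = 3549 + 76 = 3625$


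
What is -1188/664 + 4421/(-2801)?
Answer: -1565783/464966 ≈ -3.3675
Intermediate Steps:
-1188/664 + 4421/(-2801) = -1188*1/664 + 4421*(-1/2801) = -297/166 - 4421/2801 = -1565783/464966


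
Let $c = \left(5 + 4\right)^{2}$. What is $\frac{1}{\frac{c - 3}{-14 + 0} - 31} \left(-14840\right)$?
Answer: $\frac{12985}{32} \approx 405.78$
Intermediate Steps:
$c = 81$ ($c = 9^{2} = 81$)
$\frac{1}{\frac{c - 3}{-14 + 0} - 31} \left(-14840\right) = \frac{1}{\frac{81 - 3}{-14 + 0} - 31} \left(-14840\right) = \frac{1}{\frac{78}{-14} - 31} \left(-14840\right) = \frac{1}{78 \left(- \frac{1}{14}\right) - 31} \left(-14840\right) = \frac{1}{- \frac{39}{7} - 31} \left(-14840\right) = \frac{1}{- \frac{256}{7}} \left(-14840\right) = \left(- \frac{7}{256}\right) \left(-14840\right) = \frac{12985}{32}$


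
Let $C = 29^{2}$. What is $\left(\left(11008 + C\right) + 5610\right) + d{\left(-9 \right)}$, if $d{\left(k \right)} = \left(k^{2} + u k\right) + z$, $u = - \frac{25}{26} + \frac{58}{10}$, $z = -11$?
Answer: $\frac{2273109}{130} \approx 17485.0$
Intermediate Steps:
$C = 841$
$u = \frac{629}{130}$ ($u = \left(-25\right) \frac{1}{26} + 58 \cdot \frac{1}{10} = - \frac{25}{26} + \frac{29}{5} = \frac{629}{130} \approx 4.8385$)
$d{\left(k \right)} = -11 + k^{2} + \frac{629 k}{130}$ ($d{\left(k \right)} = \left(k^{2} + \frac{629 k}{130}\right) - 11 = -11 + k^{2} + \frac{629 k}{130}$)
$\left(\left(11008 + C\right) + 5610\right) + d{\left(-9 \right)} = \left(\left(11008 + 841\right) + 5610\right) + \left(-11 + \left(-9\right)^{2} + \frac{629}{130} \left(-9\right)\right) = \left(11849 + 5610\right) - - \frac{3439}{130} = 17459 + \frac{3439}{130} = \frac{2273109}{130}$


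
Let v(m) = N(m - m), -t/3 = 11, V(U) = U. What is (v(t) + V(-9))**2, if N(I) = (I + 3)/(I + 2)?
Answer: 225/4 ≈ 56.250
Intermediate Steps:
N(I) = (3 + I)/(2 + I)
t = -33 (t = -3*11 = -33)
v(m) = 3/2 (v(m) = (3 + (m - m))/(2 + (m - m)) = (3 + 0)/(2 + 0) = 3/2)
(v(t) + V(-9))**2 = (3/2 - 9)**2 = (-15/2)**2 = 225/4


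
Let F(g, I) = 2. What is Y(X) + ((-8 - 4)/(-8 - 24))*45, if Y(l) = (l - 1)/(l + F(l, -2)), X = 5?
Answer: 977/56 ≈ 17.446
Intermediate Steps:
Y(l) = (-1 + l)/(2 + l) (Y(l) = (l - 1)/(l + 2) = (-1 + l)/(2 + l))
Y(X) + ((-8 - 4)/(-8 - 24))*45 = (-1 + 5)/(2 + 5) + ((-8 - 4)/(-8 - 24))*45 = 4/7 - 12/(-32)*45 = (1/7)*4 - 12*(-1/32)*45 = 4/7 + (3/8)*45 = 4/7 + 135/8 = 977/56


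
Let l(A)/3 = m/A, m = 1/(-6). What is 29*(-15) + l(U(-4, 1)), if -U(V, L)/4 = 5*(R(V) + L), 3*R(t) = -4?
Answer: -17403/40 ≈ -435.08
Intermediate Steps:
R(t) = -4/3 (R(t) = (⅓)*(-4) = -4/3)
m = -⅙ ≈ -0.16667
U(V, L) = 80/3 - 20*L (U(V, L) = -20*(-4/3 + L) = -4*(-20/3 + 5*L) = 80/3 - 20*L)
l(A) = -1/(2*A) (l(A) = 3*(-1/(6*A)) = -1/(2*A))
29*(-15) + l(U(-4, 1)) = 29*(-15) - 1/(2*(80/3 - 20*1)) = -435 - 1/(2*(80/3 - 20)) = -435 - 1/(2*20/3) = -435 - ½*3/20 = -435 - 3/40 = -17403/40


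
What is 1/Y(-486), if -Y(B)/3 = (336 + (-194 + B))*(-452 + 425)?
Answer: -1/27864 ≈ -3.5889e-5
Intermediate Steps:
Y(B) = 11502 + 81*B (Y(B) = -3*(336 + (-194 + B))*(-452 + 425) = -3*(142 + B)*(-27) = -3*(-3834 - 27*B) = 11502 + 81*B)
1/Y(-486) = 1/(11502 + 81*(-486)) = 1/(11502 - 39366) = 1/(-27864) = -1/27864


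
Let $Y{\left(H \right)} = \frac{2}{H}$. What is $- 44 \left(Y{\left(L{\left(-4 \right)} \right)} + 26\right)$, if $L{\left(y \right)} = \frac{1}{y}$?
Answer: $-792$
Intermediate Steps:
$- 44 \left(Y{\left(L{\left(-4 \right)} \right)} + 26\right) = - 44 \left(\frac{2}{\frac{1}{-4}} + 26\right) = - 44 \left(\frac{2}{- \frac{1}{4}} + 26\right) = - 44 \left(2 \left(-4\right) + 26\right) = - 44 \left(-8 + 26\right) = \left(-44\right) 18 = -792$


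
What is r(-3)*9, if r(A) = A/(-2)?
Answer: 27/2 ≈ 13.500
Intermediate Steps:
r(A) = -A/2 (r(A) = A*(-½) = -A/2)
r(-3)*9 = -½*(-3)*9 = (3/2)*9 = 27/2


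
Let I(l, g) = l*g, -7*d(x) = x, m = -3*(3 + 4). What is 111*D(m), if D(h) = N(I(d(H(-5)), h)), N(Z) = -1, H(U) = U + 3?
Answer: -111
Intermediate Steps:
m = -21 (m = -3*7 = -21)
H(U) = 3 + U
d(x) = -x/7
I(l, g) = g*l
D(h) = -1
111*D(m) = 111*(-1) = -111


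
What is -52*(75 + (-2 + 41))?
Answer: -5928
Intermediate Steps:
-52*(75 + (-2 + 41)) = -52*(75 + 39) = -52*114 = -5928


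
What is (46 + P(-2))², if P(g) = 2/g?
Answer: 2025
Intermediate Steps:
(46 + P(-2))² = (46 + 2/(-2))² = (46 + 2*(-½))² = (46 - 1)² = 45² = 2025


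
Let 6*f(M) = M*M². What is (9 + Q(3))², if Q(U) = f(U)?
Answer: 729/4 ≈ 182.25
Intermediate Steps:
f(M) = M³/6 (f(M) = (M*M²)/6 = M³/6)
Q(U) = U³/6
(9 + Q(3))² = (9 + (⅙)*3³)² = (9 + (⅙)*27)² = (9 + 9/2)² = (27/2)² = 729/4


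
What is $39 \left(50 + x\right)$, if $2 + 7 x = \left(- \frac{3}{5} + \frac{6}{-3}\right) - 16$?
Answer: $\frac{64233}{35} \approx 1835.2$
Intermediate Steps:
$x = - \frac{103}{35}$ ($x = - \frac{2}{7} + \frac{\left(- \frac{3}{5} + \frac{6}{-3}\right) - 16}{7} = - \frac{2}{7} + \frac{\left(\left(-3\right) \frac{1}{5} + 6 \left(- \frac{1}{3}\right)\right) - 16}{7} = - \frac{2}{7} + \frac{\left(- \frac{3}{5} - 2\right) - 16}{7} = - \frac{2}{7} + \frac{- \frac{13}{5} - 16}{7} = - \frac{2}{7} + \frac{1}{7} \left(- \frac{93}{5}\right) = - \frac{2}{7} - \frac{93}{35} = - \frac{103}{35} \approx -2.9429$)
$39 \left(50 + x\right) = 39 \left(50 - \frac{103}{35}\right) = 39 \cdot \frac{1647}{35} = \frac{64233}{35}$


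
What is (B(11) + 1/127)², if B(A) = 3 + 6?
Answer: 1308736/16129 ≈ 81.142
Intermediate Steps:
B(A) = 9
(B(11) + 1/127)² = (9 + 1/127)² = (1144/127)² = 1308736/16129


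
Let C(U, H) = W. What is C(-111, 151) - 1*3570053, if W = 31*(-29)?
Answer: -3570952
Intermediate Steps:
W = -899
C(U, H) = -899
C(-111, 151) - 1*3570053 = -899 - 1*3570053 = -899 - 3570053 = -3570952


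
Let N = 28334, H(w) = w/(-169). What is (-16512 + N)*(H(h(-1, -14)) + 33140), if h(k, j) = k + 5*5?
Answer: 66210718792/169 ≈ 3.9178e+8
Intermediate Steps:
h(k, j) = 25 + k (h(k, j) = k + 25 = 25 + k)
H(w) = -w/169 (H(w) = w*(-1/169) = -w/169)
(-16512 + N)*(H(h(-1, -14)) + 33140) = (-16512 + 28334)*(-(25 - 1)/169 + 33140) = 11822*(-1/169*24 + 33140) = 11822*(-24/169 + 33140) = 11822*(5600636/169) = 66210718792/169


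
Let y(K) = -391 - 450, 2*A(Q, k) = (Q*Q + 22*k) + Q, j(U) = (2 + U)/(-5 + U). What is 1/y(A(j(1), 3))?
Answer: -1/841 ≈ -0.0011891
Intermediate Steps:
j(U) = (2 + U)/(-5 + U)
A(Q, k) = Q/2 + Q**2/2 + 11*k (A(Q, k) = ((Q*Q + 22*k) + Q)/2 = ((Q**2 + 22*k) + Q)/2 = (Q + Q**2 + 22*k)/2 = Q/2 + Q**2/2 + 11*k)
y(K) = -841
1/y(A(j(1), 3)) = 1/(-841) = -1/841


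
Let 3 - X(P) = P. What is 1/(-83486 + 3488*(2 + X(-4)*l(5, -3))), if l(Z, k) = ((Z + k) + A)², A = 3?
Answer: 1/533890 ≈ 1.8730e-6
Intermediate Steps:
l(Z, k) = (3 + Z + k)² (l(Z, k) = ((Z + k) + 3)² = (3 + Z + k)²)
X(P) = 3 - P
1/(-83486 + 3488*(2 + X(-4)*l(5, -3))) = 1/(-83486 + 3488*(2 + (3 - 1*(-4))*(3 + 5 - 3)²)) = 1/(-83486 + 3488*(2 + (3 + 4)*5²)) = 1/(-83486 + 3488*(2 + 7*25)) = 1/(-83486 + 3488*(2 + 175)) = 1/(-83486 + 3488*177) = 1/(-83486 + 617376) = 1/533890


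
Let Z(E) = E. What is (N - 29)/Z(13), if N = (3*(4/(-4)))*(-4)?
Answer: -17/13 ≈ -1.3077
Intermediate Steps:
N = 12 (N = (3*(4*(-¼)))*(-4) = (3*(-1))*(-4) = -3*(-4) = 12)
(N - 29)/Z(13) = (12 - 29)/13 = (1/13)*(-17) = -17/13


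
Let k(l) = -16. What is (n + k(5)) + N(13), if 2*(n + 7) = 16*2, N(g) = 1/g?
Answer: -90/13 ≈ -6.9231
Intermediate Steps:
n = 9 (n = -7 + (16*2)/2 = -7 + (½)*32 = -7 + 16 = 9)
(n + k(5)) + N(13) = (9 - 16) + 1/13 = -7 + 1/13 = -90/13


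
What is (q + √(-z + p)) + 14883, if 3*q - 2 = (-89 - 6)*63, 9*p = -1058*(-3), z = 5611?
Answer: 38666/3 + 5*I*√1893/3 ≈ 12889.0 + 72.514*I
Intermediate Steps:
p = 1058/3 (p = (-1058*(-3))/9 = (⅑)*3174 = 1058/3 ≈ 352.67)
q = -5983/3 (q = ⅔ + ((-89 - 6)*63)/3 = ⅔ + (-95*63)/3 = ⅔ + (⅓)*(-5985) = ⅔ - 1995 = -5983/3 ≈ -1994.3)
(q + √(-z + p)) + 14883 = (-5983/3 + √(-1*5611 + 1058/3)) + 14883 = (-5983/3 + √(-5611 + 1058/3)) + 14883 = (-5983/3 + √(-15775/3)) + 14883 = (-5983/3 + 5*I*√1893/3) + 14883 = 38666/3 + 5*I*√1893/3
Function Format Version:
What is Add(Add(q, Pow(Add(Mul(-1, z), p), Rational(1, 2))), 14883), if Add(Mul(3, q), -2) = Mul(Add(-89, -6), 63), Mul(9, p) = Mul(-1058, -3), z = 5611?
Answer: Add(Rational(38666, 3), Mul(Rational(5, 3), I, Pow(1893, Rational(1, 2)))) ≈ Add(12889., Mul(72.514, I))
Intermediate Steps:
p = Rational(1058, 3) (p = Mul(Rational(1, 9), Mul(-1058, -3)) = Mul(Rational(1, 9), 3174) = Rational(1058, 3) ≈ 352.67)
q = Rational(-5983, 3) (q = Add(Rational(2, 3), Mul(Rational(1, 3), Mul(Add(-89, -6), 63))) = Add(Rational(2, 3), Mul(Rational(1, 3), Mul(-95, 63))) = Add(Rational(2, 3), Mul(Rational(1, 3), -5985)) = Add(Rational(2, 3), -1995) = Rational(-5983, 3) ≈ -1994.3)
Add(Add(q, Pow(Add(Mul(-1, z), p), Rational(1, 2))), 14883) = Add(Add(Rational(-5983, 3), Pow(Add(Mul(-1, 5611), Rational(1058, 3)), Rational(1, 2))), 14883) = Add(Add(Rational(-5983, 3), Pow(Add(-5611, Rational(1058, 3)), Rational(1, 2))), 14883) = Add(Add(Rational(-5983, 3), Pow(Rational(-15775, 3), Rational(1, 2))), 14883) = Add(Add(Rational(-5983, 3), Mul(Rational(5, 3), I, Pow(1893, Rational(1, 2)))), 14883) = Add(Rational(38666, 3), Mul(Rational(5, 3), I, Pow(1893, Rational(1, 2))))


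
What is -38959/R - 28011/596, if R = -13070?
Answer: -171442103/3894860 ≈ -44.018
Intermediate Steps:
-38959/R - 28011/596 = -38959/(-13070) - 28011/596 = -38959*(-1/13070) - 28011*1/596 = 38959/13070 - 28011/596 = -171442103/3894860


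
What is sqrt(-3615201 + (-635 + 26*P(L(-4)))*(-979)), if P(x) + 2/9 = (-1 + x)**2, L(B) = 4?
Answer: I*sqrt(28952690)/3 ≈ 1793.6*I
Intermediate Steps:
P(x) = -2/9 + (-1 + x)**2
sqrt(-3615201 + (-635 + 26*P(L(-4)))*(-979)) = sqrt(-3615201 + (-635 + 26*(-2/9 + (-1 + 4)**2))*(-979)) = sqrt(-3615201 + (-635 + 26*(-2/9 + 3**2))*(-979)) = sqrt(-3615201 + (-635 + 26*(-2/9 + 9))*(-979)) = sqrt(-3615201 + (-635 + 26*(79/9))*(-979)) = sqrt(-3615201 + (-635 + 2054/9)*(-979)) = sqrt(-3615201 - 3661/9*(-979)) = sqrt(-3615201 + 3584119/9) = sqrt(-28952690/9) = I*sqrt(28952690)/3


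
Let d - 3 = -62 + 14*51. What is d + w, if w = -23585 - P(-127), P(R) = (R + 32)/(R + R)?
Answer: -5824315/254 ≈ -22930.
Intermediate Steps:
P(R) = (32 + R)/(2*R) (P(R) = (32 + R)/((2*R)) = (32 + R)*(1/(2*R)) = (32 + R)/(2*R))
w = -5990685/254 (w = -23585 - (32 - 127)/(2*(-127)) = -23585 - (-1)*(-95)/(2*127) = -23585 - 1*95/254 = -23585 - 95/254 = -5990685/254 ≈ -23585.)
d = 655 (d = 3 + (-62 + 14*51) = 3 + (-62 + 714) = 3 + 652 = 655)
d + w = 655 - 5990685/254 = -5824315/254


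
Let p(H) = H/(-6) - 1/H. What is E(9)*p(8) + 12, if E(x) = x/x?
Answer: 253/24 ≈ 10.542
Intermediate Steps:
p(H) = -1/H - H/6 (p(H) = H*(-⅙) - 1/H = -H/6 - 1/H = -1/H - H/6)
E(x) = 1
E(9)*p(8) + 12 = 1*(-1/8 - ⅙*8) + 12 = 1*(-1*⅛ - 4/3) + 12 = 1*(-⅛ - 4/3) + 12 = 1*(-35/24) + 12 = -35/24 + 12 = 253/24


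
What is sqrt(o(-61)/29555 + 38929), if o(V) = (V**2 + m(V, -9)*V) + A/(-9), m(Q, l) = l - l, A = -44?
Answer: 2*sqrt(76510158151210)/88665 ≈ 197.30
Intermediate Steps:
m(Q, l) = 0
o(V) = 44/9 + V**2 (o(V) = (V**2 + 0*V) - 44/(-9) = (V**2 + 0) - 44*(-1/9) = V**2 + 44/9 = 44/9 + V**2)
sqrt(o(-61)/29555 + 38929) = sqrt((44/9 + (-61)**2)/29555 + 38929) = sqrt((44/9 + 3721)*(1/29555) + 38929) = sqrt((33533/9)*(1/29555) + 38929) = sqrt(33533/265995 + 38929) = sqrt(10354952888/265995) = 2*sqrt(76510158151210)/88665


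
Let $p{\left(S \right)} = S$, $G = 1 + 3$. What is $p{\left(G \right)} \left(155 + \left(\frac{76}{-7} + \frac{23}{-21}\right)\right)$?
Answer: $\frac{12016}{21} \approx 572.19$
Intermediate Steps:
$G = 4$
$p{\left(G \right)} \left(155 + \left(\frac{76}{-7} + \frac{23}{-21}\right)\right) = 4 \left(155 + \left(\frac{76}{-7} + \frac{23}{-21}\right)\right) = 4 \left(155 + \left(76 \left(- \frac{1}{7}\right) + 23 \left(- \frac{1}{21}\right)\right)\right) = 4 \left(155 - \frac{251}{21}\right) = 4 \cdot \frac{3004}{21} = \frac{12016}{21}$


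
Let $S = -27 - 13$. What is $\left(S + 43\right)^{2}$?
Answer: $9$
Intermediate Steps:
$S = -40$ ($S = -27 - 13 = -40$)
$\left(S + 43\right)^{2} = \left(-40 + 43\right)^{2} = 3^{2} = 9$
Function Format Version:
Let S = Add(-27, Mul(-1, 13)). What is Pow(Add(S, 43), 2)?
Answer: 9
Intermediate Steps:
S = -40 (S = Add(-27, -13) = -40)
Pow(Add(S, 43), 2) = Pow(Add(-40, 43), 2) = Pow(3, 2) = 9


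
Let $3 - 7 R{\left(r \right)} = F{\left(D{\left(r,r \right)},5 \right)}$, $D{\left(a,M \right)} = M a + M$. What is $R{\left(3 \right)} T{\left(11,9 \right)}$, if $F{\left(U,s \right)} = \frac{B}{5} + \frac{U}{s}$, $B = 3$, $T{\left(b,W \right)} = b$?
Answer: $0$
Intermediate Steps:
$D{\left(a,M \right)} = M + M a$
$F{\left(U,s \right)} = \frac{3}{5} + \frac{U}{s}$
$R{\left(r \right)} = \frac{12}{35} - \frac{r \left(1 + r\right)}{35}$ ($R{\left(r \right)} = \frac{3}{7} - \frac{\frac{3}{5} + \frac{r \left(1 + r\right)}{5}}{7} = \frac{3}{7} - \left(\frac{3}{35} + \frac{r \left(1 + r\right)}{35}\right) = \frac{12}{35} - \frac{r \left(1 + r\right)}{35}$)
$R{\left(3 \right)} T{\left(11,9 \right)} = \left(\frac{12}{35} - \frac{3 \left(1 + 3\right)}{35}\right) 11 = \left(\frac{12}{35} - \frac{3}{35} \cdot 4\right) 11 = \left(\frac{12}{35} - \frac{12}{35}\right) 11 = 0 \cdot 11 = 0$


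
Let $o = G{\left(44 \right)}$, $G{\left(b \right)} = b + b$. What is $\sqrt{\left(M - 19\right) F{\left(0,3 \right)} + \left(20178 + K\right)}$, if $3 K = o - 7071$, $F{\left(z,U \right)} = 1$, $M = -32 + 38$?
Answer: $\frac{2 \sqrt{40134}}{3} \approx 133.56$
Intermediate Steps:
$M = 6$
$G{\left(b \right)} = 2 b$
$o = 88$ ($o = 2 \cdot 44 = 88$)
$K = - \frac{6983}{3}$ ($K = \frac{88 - 7071}{3} = \frac{1}{3} \left(-6983\right) = - \frac{6983}{3} \approx -2327.7$)
$\sqrt{\left(M - 19\right) F{\left(0,3 \right)} + \left(20178 + K\right)} = \sqrt{\left(6 - 19\right) 1 + \left(20178 - \frac{6983}{3}\right)} = \sqrt{\left(-13\right) 1 + \frac{53551}{3}} = \sqrt{-13 + \frac{53551}{3}} = \sqrt{\frac{53512}{3}} = \frac{2 \sqrt{40134}}{3}$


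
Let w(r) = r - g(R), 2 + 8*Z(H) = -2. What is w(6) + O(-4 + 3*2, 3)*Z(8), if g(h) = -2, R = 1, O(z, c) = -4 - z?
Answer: 11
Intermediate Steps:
Z(H) = -½ (Z(H) = -¼ + (⅛)*(-2) = -¼ - ¼ = -½)
w(r) = 2 + r (w(r) = r - 1*(-2) = r + 2 = 2 + r)
w(6) + O(-4 + 3*2, 3)*Z(8) = (2 + 6) + (-4 - (-4 + 3*2))*(-½) = 8 + (-4 - (-4 + 6))*(-½) = 8 + (-4 - 1*2)*(-½) = 8 + (-4 - 2)*(-½) = 8 - 6*(-½) = 8 + 3 = 11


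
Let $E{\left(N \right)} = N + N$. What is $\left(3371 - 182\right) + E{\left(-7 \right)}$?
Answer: $3175$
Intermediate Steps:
$E{\left(N \right)} = 2 N$
$\left(3371 - 182\right) + E{\left(-7 \right)} = \left(3371 - 182\right) + 2 \left(-7\right) = 3189 - 14 = 3175$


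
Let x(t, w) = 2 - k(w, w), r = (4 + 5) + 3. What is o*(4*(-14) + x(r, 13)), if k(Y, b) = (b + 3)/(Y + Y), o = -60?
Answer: 42600/13 ≈ 3276.9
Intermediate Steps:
r = 12 (r = 9 + 3 = 12)
k(Y, b) = (3 + b)/(2*Y) (k(Y, b) = (3 + b)/((2*Y)) = (3 + b)*(1/(2*Y)) = (3 + b)/(2*Y))
x(t, w) = 2 - (3 + w)/(2*w)
o*(4*(-14) + x(r, 13)) = -60*(4*(-14) + (3/2)*(-1 + 13)/13) = -60*(-56 + (3/2)*(1/13)*12) = -60*(-56 + 18/13) = -60*(-710/13) = 42600/13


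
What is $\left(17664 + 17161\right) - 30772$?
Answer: $4053$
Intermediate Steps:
$\left(17664 + 17161\right) - 30772 = 34825 - 30772 = 4053$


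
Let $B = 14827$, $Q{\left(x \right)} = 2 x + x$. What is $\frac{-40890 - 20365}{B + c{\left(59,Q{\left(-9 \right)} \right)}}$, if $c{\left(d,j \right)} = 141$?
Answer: $- \frac{61255}{14968} \approx -4.0924$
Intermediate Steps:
$Q{\left(x \right)} = 3 x$
$\frac{-40890 - 20365}{B + c{\left(59,Q{\left(-9 \right)} \right)}} = \frac{-40890 - 20365}{14827 + 141} = - \frac{61255}{14968}$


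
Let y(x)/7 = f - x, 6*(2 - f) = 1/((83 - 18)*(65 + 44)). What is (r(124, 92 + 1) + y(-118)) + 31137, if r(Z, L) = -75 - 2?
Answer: 1356068993/42510 ≈ 31900.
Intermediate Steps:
r(Z, L) = -77
f = 85019/42510 (f = 2 - 1/((65 + 44)*(83 - 18))/6 = 2 - 1/(6*(65*109)) = 2 - ⅙/7085 = 2 - ⅙*1/7085 = 2 - 1/42510 = 85019/42510 ≈ 2.0000)
y(x) = 595133/42510 - 7*x (y(x) = 7*(85019/42510 - x) = 595133/42510 - 7*x)
(r(124, 92 + 1) + y(-118)) + 31137 = (-77 + (595133/42510 - 7*(-118))) + 31137 = (-77 + (595133/42510 + 826)) + 31137 = (-77 + 35708393/42510) + 31137 = 32435123/42510 + 31137 = 1356068993/42510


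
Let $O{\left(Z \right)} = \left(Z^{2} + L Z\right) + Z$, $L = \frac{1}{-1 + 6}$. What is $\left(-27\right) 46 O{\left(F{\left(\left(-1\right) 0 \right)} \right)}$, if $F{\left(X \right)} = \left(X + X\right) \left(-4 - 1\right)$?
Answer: $0$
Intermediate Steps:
$L = \frac{1}{5} \approx 0.2$
$F{\left(X \right)} = - 10 X$ ($F{\left(X \right)} = 2 X \left(-5\right) = - 10 X$)
$O{\left(Z \right)} = Z^{2} + \frac{6 Z}{5}$ ($O{\left(Z \right)} = \left(Z^{2} + \frac{Z}{5}\right) + Z = Z^{2} + \frac{6 Z}{5}$)
$\left(-27\right) 46 O{\left(F{\left(\left(-1\right) 0 \right)} \right)} = \left(-27\right) 46 \frac{- 10 \left(\left(-1\right) 0\right) \left(6 + 5 \left(- 10 \left(\left(-1\right) 0\right)\right)\right)}{5} = - 1242 \frac{\left(-10\right) 0 \left(6 + 5 \left(\left(-10\right) 0\right)\right)}{5} = - 1242 \cdot \frac{1}{5} \cdot 0 \left(6 + 5 \cdot 0\right) = - 1242 \cdot \frac{1}{5} \cdot 0 \left(6 + 0\right) = - 1242 \cdot \frac{1}{5} \cdot 0 \cdot 6 = \left(-1242\right) 0 = 0$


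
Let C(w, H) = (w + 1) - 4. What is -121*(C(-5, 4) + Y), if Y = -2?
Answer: 1210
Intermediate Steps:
C(w, H) = -3 + w (C(w, H) = (1 + w) - 4 = -3 + w)
-121*(C(-5, 4) + Y) = -121*((-3 - 5) - 2) = -121*(-8 - 2) = -121*(-10) = 1210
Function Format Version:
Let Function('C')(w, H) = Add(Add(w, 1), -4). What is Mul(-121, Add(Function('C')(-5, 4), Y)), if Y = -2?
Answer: 1210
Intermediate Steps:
Function('C')(w, H) = Add(-3, w) (Function('C')(w, H) = Add(Add(1, w), -4) = Add(-3, w))
Mul(-121, Add(Function('C')(-5, 4), Y)) = Mul(-121, Add(Add(-3, -5), -2)) = Mul(-121, Add(-8, -2)) = Mul(-121, -10) = 1210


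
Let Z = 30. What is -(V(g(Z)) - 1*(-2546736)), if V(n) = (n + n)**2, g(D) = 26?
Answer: -2549440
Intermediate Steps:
V(n) = 4*n**2 (V(n) = (2*n)**2 = 4*n**2)
-(V(g(Z)) - 1*(-2546736)) = -(4*26**2 - 1*(-2546736)) = -(4*676 + 2546736) = -(2704 + 2546736) = -1*2549440 = -2549440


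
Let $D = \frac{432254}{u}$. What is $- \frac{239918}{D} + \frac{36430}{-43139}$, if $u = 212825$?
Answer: $- \frac{1101358371141935}{9323502653} \approx -1.1813 \cdot 10^{5}$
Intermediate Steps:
$D = \frac{432254}{212825} \approx 2.031$
$- \frac{239918}{D} + \frac{36430}{-43139} = - \frac{239918}{\frac{432254}{212825}} + \frac{36430}{-43139} = \left(-239918\right) \frac{212825}{432254} + 36430 \left(- \frac{1}{43139}\right) = - \frac{25530274175}{216127} - \frac{36430}{43139} = - \frac{1101358371141935}{9323502653}$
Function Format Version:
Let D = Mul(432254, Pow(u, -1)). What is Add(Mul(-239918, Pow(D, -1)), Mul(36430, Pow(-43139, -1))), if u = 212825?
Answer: Rational(-1101358371141935, 9323502653) ≈ -1.1813e+5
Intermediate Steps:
D = Rational(432254, 212825) (D = Mul(432254, Pow(212825, -1)) = Mul(432254, Rational(1, 212825)) = Rational(432254, 212825) ≈ 2.0310)
Add(Mul(-239918, Pow(D, -1)), Mul(36430, Pow(-43139, -1))) = Add(Mul(-239918, Pow(Rational(432254, 212825), -1)), Mul(36430, Pow(-43139, -1))) = Add(Mul(-239918, Rational(212825, 432254)), Mul(36430, Rational(-1, 43139))) = Add(Rational(-25530274175, 216127), Rational(-36430, 43139)) = Rational(-1101358371141935, 9323502653)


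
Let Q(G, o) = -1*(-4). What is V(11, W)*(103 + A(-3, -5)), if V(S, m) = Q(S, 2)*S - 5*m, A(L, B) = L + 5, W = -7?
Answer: 8295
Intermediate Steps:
Q(G, o) = 4
A(L, B) = 5 + L
V(S, m) = -5*m + 4*S (V(S, m) = 4*S - 5*m = -5*m + 4*S)
V(11, W)*(103 + A(-3, -5)) = (-5*(-7) + 4*11)*(103 + (5 - 3)) = (35 + 44)*(103 + 2) = 79*105 = 8295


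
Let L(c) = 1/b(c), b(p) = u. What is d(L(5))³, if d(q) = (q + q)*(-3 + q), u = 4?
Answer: -1331/512 ≈ -2.5996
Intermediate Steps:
b(p) = 4
L(c) = ¼ (L(c) = 1/4 = ¼)
d(q) = 2*q*(-3 + q) (d(q) = (2*q)*(-3 + q) = 2*q*(-3 + q))
d(L(5))³ = (2*(¼)*(-3 + ¼))³ = (2*(¼)*(-11/4))³ = (-11/8)³ = -1331/512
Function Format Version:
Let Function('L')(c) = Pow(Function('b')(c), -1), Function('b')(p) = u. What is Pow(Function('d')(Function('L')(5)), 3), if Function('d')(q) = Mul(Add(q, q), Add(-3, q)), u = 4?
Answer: Rational(-1331, 512) ≈ -2.5996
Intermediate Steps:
Function('b')(p) = 4
Function('L')(c) = Rational(1, 4) (Function('L')(c) = Pow(4, -1) = Rational(1, 4))
Function('d')(q) = Mul(2, q, Add(-3, q)) (Function('d')(q) = Mul(Mul(2, q), Add(-3, q)) = Mul(2, q, Add(-3, q)))
Pow(Function('d')(Function('L')(5)), 3) = Pow(Mul(2, Rational(1, 4), Add(-3, Rational(1, 4))), 3) = Pow(Mul(2, Rational(1, 4), Rational(-11, 4)), 3) = Pow(Rational(-11, 8), 3) = Rational(-1331, 512)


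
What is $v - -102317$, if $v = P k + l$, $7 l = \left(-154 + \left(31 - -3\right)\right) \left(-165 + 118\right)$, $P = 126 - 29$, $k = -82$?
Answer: $\frac{666181}{7} \approx 95169.0$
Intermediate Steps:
$P = 97$ ($P = 126 - 29 = 97$)
$l = \frac{5640}{7}$ ($l = \frac{\left(-154 + \left(31 - -3\right)\right) \left(-165 + 118\right)}{7} = \frac{\left(-154 + \left(31 + 3\right)\right) \left(-47\right)}{7} = \frac{\left(-154 + 34\right) \left(-47\right)}{7} = \frac{\left(-120\right) \left(-47\right)}{7} = \frac{1}{7} \cdot 5640 = \frac{5640}{7} \approx 805.71$)
$v = - \frac{50038}{7}$ ($v = 97 \left(-82\right) + \frac{5640}{7} = -7954 + \frac{5640}{7} = - \frac{50038}{7} \approx -7148.3$)
$v - -102317 = - \frac{50038}{7} - -102317 = - \frac{50038}{7} + 102317 = \frac{666181}{7}$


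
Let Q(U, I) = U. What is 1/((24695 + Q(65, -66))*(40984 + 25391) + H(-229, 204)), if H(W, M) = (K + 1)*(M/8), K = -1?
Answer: 1/1643445000 ≈ 6.0848e-10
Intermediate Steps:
H(W, M) = 0 (H(W, M) = (-1 + 1)*(M/8) = 0*(M*(⅛)) = 0*(M/8) = 0)
1/((24695 + Q(65, -66))*(40984 + 25391) + H(-229, 204)) = 1/((24695 + 65)*(40984 + 25391) + 0) = 1/(24760*66375 + 0) = 1/(1643445000 + 0) = 1/1643445000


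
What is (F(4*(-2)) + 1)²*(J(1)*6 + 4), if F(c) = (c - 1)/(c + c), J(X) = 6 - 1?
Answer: 10625/128 ≈ 83.008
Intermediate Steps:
J(X) = 5
F(c) = (-1 + c)/(2*c) (F(c) = (-1 + c)/((2*c)) = (-1 + c)*(1/(2*c)) = (-1 + c)/(2*c))
(F(4*(-2)) + 1)²*(J(1)*6 + 4) = ((-1 + 4*(-2))/(2*((4*(-2)))) + 1)²*(5*6 + 4) = ((½)*(-1 - 8)/(-8) + 1)²*(30 + 4) = ((½)*(-⅛)*(-9) + 1)²*34 = (9/16 + 1)²*34 = (25/16)²*34 = (625/256)*34 = 10625/128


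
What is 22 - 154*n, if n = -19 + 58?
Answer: -5984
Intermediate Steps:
n = 39
22 - 154*n = 22 - 154*39 = 22 - 6006 = -5984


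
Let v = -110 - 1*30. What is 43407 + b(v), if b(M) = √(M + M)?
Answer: 43407 + 2*I*√70 ≈ 43407.0 + 16.733*I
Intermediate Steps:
v = -140 (v = -110 - 30 = -140)
b(M) = √2*√M (b(M) = √(2*M) = √2*√M)
43407 + b(v) = 43407 + √2*√(-140) = 43407 + √2*(2*I*√35) = 43407 + 2*I*√70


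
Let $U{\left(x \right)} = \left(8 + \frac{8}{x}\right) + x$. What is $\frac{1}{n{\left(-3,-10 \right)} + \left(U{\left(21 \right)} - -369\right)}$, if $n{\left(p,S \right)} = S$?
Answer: $\frac{21}{8156} \approx 0.0025748$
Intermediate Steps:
$U{\left(x \right)} = 8 + x + \frac{8}{x}$
$\frac{1}{n{\left(-3,-10 \right)} + \left(U{\left(21 \right)} - -369\right)} = \frac{1}{-10 + \left(\left(8 + 21 + \frac{8}{21}\right) - -369\right)} = \frac{1}{-10 + \left(\left(8 + 21 + 8 \cdot \frac{1}{21}\right) + 369\right)} = \frac{1}{-10 + \left(\left(8 + 21 + \frac{8}{21}\right) + 369\right)} = \frac{1}{-10 + \left(\frac{617}{21} + 369\right)} = \frac{1}{-10 + \frac{8366}{21}} = \frac{1}{\frac{8156}{21}} = \frac{21}{8156}$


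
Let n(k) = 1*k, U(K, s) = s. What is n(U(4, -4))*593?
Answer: -2372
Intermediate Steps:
n(k) = k
n(U(4, -4))*593 = -4*593 = -2372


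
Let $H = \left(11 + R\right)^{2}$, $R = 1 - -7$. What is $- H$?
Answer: $-361$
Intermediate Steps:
$R = 8$ ($R = 1 + 7 = 8$)
$H = 361$ ($H = \left(11 + 8\right)^{2} = 19^{2} = 361$)
$- H = \left(-1\right) 361 = -361$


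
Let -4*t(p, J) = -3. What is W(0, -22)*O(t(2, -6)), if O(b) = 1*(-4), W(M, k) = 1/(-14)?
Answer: 2/7 ≈ 0.28571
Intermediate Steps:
W(M, k) = -1/14
t(p, J) = ¾ (t(p, J) = -¼*(-3) = ¾)
O(b) = -4
W(0, -22)*O(t(2, -6)) = -1/14*(-4) = 2/7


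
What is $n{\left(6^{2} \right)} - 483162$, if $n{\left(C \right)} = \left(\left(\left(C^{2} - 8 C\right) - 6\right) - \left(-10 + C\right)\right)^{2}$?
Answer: $469414$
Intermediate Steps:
$n{\left(C \right)} = \left(4 + C^{2} - 9 C\right)^{2}$ ($n{\left(C \right)} = \left(\left(-6 + C^{2} - 8 C\right) - \left(-10 + C\right)\right)^{2} = \left(4 + C^{2} - 9 C\right)^{2}$)
$n{\left(6^{2} \right)} - 483162 = \left(4 + \left(6^{2}\right)^{2} - 9 \cdot 6^{2}\right)^{2} - 483162 = \left(4 + 36^{2} - 324\right)^{2} - 483162 = \left(4 + 1296 - 324\right)^{2} - 483162 = 976^{2} - 483162 = 952576 - 483162 = 469414$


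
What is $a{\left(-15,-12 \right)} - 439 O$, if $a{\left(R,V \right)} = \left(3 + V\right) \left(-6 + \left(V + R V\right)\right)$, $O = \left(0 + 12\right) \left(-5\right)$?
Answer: $24882$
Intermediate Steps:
$O = -60$ ($O = 12 \left(-5\right) = -60$)
$a{\left(R,V \right)} = \left(3 + V\right) \left(-6 + V + R V\right)$
$a{\left(-15,-12 \right)} - 439 O = \left(-18 + \left(-12\right)^{2} - -36 - 15 \left(-12\right)^{2} + 3 \left(-15\right) \left(-12\right)\right) - -26340 = \left(-18 + 144 + 36 - 2160 + 540\right) + 26340 = -1458 + 26340 = 24882$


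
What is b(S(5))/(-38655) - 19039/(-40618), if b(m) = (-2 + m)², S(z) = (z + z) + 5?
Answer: 729088103/1570088790 ≈ 0.46436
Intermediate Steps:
S(z) = 5 + 2*z (S(z) = 2*z + 5 = 5 + 2*z)
b(S(5))/(-38655) - 19039/(-40618) = (-2 + (5 + 2*5))²/(-38655) - 19039/(-40618) = (-2 + (5 + 10))²*(-1/38655) - 19039*(-1/40618) = (-2 + 15)²*(-1/38655) + 19039/40618 = 13²*(-1/38655) + 19039/40618 = 169*(-1/38655) + 19039/40618 = -169/38655 + 19039/40618 = 729088103/1570088790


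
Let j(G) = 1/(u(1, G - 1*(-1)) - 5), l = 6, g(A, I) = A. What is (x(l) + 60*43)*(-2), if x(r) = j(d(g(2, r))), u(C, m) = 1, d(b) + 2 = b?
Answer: -10319/2 ≈ -5159.5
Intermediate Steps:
d(b) = -2 + b
j(G) = -1/4 (j(G) = 1/(1 - 5) = 1/(-4) = -1/4)
x(r) = -1/4
(x(l) + 60*43)*(-2) = (-1/4 + 60*43)*(-2) = (-1/4 + 2580)*(-2) = (10319/4)*(-2) = -10319/2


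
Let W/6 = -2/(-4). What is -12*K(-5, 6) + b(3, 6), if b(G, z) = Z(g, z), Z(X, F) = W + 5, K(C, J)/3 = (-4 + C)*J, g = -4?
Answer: 1952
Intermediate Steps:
W = 3 (W = 6*(-2/(-4)) = 6*(-2*(-¼)) = 6*(½) = 3)
K(C, J) = 3*J*(-4 + C) (K(C, J) = 3*((-4 + C)*J) = 3*(J*(-4 + C)) = 3*J*(-4 + C))
Z(X, F) = 8 (Z(X, F) = 3 + 5 = 8)
b(G, z) = 8
-12*K(-5, 6) + b(3, 6) = -36*6*(-4 - 5) + 8 = -36*6*(-9) + 8 = -12*(-162) + 8 = 1944 + 8 = 1952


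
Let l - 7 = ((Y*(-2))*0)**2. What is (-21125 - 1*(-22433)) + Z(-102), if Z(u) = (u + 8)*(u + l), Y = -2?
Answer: 10238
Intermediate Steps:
l = 7 (l = 7 + (-2*(-2)*0)**2 = 7 + (4*0)**2 = 7 + 0**2 = 7 + 0 = 7)
Z(u) = (7 + u)*(8 + u) (Z(u) = (u + 8)*(u + 7) = (8 + u)*(7 + u) = (7 + u)*(8 + u))
(-21125 - 1*(-22433)) + Z(-102) = (-21125 - 1*(-22433)) + (56 + (-102)**2 + 15*(-102)) = (-21125 + 22433) + (56 + 10404 - 1530) = 1308 + 8930 = 10238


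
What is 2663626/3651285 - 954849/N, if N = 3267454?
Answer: 127240234079/290985506790 ≈ 0.43727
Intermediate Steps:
2663626/3651285 - 954849/N = 2663626/3651285 - 954849/3267454 = 2663626*(1/3651285) - 954849*1/3267454 = 2663626/3651285 - 23289/79694 = 127240234079/290985506790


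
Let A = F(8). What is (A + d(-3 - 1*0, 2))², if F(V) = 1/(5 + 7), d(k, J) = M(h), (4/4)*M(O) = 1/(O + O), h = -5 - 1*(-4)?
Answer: 25/144 ≈ 0.17361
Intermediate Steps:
h = -1 (h = -5 + 4 = -1)
M(O) = 1/(2*O) (M(O) = 1/(O + O) = 1/(2*O))
d(k, J) = -½ (d(k, J) = (½)/(-1) = (½)*(-1) = -½)
F(V) = 1/12
A = 1/12 ≈ 0.083333
(A + d(-3 - 1*0, 2))² = (1/12 - ½)² = (-5/12)² = 25/144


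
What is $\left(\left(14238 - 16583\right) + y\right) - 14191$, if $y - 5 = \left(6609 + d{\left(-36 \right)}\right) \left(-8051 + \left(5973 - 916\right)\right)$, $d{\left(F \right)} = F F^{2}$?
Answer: $119884187$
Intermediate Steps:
$d{\left(F \right)} = F^{3}$
$y = 119900723$ ($y = 5 + \left(6609 + \left(-36\right)^{3}\right) \left(-8051 + \left(5973 - 916\right)\right) = 5 + \left(6609 - 46656\right) \left(-8051 + \left(5973 - 916\right)\right) = 5 - 40047 \left(-8051 + 5057\right) = 5 - -119900718 = 5 + 119900718 = 119900723$)
$\left(\left(14238 - 16583\right) + y\right) - 14191 = \left(\left(14238 - 16583\right) + 119900723\right) - 14191 = \left(-2345 + 119900723\right) - 14191 = 119898378 - 14191 = 119884187$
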